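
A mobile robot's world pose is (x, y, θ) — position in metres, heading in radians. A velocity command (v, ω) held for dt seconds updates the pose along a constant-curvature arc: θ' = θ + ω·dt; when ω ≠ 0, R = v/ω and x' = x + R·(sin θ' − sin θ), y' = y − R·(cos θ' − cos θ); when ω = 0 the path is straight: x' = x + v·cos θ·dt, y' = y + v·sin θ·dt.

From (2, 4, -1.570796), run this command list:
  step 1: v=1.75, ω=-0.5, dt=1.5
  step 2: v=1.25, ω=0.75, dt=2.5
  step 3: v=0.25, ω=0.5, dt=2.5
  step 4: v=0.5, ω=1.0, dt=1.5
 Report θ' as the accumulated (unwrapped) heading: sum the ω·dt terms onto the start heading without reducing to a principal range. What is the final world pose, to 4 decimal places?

(2.1488, -0.2397, 2.3042)

step 1: θ'=-2.3208 (R=-3.5000) → pose (1.0609, 1.6143, -2.3208)
step 2: θ'=-0.4458 (R=1.6667) → pose (1.5618, -1.0256, -0.4458)
step 3: θ'=0.8042 (R=0.5000) → pose (2.1375, -0.9213, 0.8042)
step 4: θ'=2.3042 (R=0.5000) → pose (2.1488, -0.2397, 2.3042)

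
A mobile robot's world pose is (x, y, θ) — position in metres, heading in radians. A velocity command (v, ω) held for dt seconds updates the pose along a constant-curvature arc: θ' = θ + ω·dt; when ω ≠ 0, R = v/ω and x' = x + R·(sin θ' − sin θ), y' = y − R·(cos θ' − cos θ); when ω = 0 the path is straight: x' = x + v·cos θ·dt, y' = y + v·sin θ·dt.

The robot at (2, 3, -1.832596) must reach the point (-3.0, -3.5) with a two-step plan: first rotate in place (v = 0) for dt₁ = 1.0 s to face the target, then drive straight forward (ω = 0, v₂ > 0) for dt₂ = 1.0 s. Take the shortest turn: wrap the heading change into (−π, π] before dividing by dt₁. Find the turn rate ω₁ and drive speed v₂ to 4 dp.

ω₁ = -0.3939, v₂ = 8.2006

heading to target = atan2(-3.5−3, -3−2) = -2.2265
Δθ = wrap(-2.2265 − -1.8326) = -0.3939; ω₁ = Δθ/dt₁ = -0.3939
distance = √((-3−2)² + (-3.5−3)²) = 8.2006; v₂ = distance/dt₂ = 8.2006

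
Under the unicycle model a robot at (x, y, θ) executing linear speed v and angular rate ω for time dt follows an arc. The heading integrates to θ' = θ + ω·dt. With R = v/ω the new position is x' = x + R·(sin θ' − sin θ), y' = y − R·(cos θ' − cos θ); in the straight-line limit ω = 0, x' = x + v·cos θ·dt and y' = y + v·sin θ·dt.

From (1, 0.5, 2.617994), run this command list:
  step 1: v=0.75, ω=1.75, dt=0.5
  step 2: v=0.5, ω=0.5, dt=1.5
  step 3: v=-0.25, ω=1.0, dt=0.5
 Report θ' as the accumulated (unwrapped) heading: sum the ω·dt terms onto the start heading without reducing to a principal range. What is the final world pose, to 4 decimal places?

step 1: θ'=3.4930 (R=0.4286) → pose (0.6382, 0.5312, 3.4930)
step 2: θ'=4.2430 (R=1.0000) → pose (0.0906, 0.0447, 4.2430)
step 3: θ'=4.7430 (R=-0.2500) → pose (0.1175, 0.1654, 4.7430)

(0.1175, 0.1654, 4.7430)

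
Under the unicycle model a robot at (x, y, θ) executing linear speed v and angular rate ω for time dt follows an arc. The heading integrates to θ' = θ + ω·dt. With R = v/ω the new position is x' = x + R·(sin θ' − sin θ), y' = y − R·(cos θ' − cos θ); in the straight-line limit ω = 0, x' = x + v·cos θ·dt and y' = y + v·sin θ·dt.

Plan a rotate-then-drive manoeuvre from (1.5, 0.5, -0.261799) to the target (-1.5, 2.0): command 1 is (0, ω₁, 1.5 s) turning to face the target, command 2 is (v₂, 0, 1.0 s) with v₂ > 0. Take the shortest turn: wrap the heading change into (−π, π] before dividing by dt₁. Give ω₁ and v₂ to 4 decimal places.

heading to target = atan2(2−0.5, -1.5−1.5) = 2.6779
Δθ = wrap(2.6779 − -0.2618) = 2.9397; ω₁ = Δθ/dt₁ = 1.9598
distance = √((-1.5−1.5)² + (2−0.5)²) = 3.3541; v₂ = distance/dt₂ = 3.3541

ω₁ = 1.9598, v₂ = 3.3541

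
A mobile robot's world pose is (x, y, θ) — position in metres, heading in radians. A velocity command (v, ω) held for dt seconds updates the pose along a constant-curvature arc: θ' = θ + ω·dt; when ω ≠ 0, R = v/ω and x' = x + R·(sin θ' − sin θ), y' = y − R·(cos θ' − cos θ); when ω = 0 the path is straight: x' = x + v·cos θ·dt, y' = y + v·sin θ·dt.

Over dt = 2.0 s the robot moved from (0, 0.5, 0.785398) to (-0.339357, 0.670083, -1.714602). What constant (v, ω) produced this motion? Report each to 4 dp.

v = -0.2500, ω = -1.2500

Δθ = -1.714602 − 0.785398 = -2.500000
ω = Δθ/dt = -2.500000/2.0 = -1.2500
R = Δx/(sin θ' − sin θ) = 0.2000
v = R·ω = 0.2000·-1.2500 = -0.2500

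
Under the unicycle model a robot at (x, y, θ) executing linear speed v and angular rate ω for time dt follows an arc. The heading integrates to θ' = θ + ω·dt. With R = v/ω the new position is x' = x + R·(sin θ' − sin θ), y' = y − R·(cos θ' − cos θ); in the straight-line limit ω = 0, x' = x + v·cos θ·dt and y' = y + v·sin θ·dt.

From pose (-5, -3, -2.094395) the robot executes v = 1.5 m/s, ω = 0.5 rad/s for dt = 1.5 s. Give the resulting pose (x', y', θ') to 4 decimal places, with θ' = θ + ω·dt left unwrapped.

θ' = -2.0944 + 0.5·1.5 = -1.3444
R = v/ω = 1.5/0.5 = 3.0000
x' = -5 + 3.0000·(sin -1.3444 − sin -2.0944) = -5.3254
y' = -3 − 3.0000·(cos -1.3444 − cos -2.0944) = -5.1734

(-5.3254, -5.1734, -1.3444)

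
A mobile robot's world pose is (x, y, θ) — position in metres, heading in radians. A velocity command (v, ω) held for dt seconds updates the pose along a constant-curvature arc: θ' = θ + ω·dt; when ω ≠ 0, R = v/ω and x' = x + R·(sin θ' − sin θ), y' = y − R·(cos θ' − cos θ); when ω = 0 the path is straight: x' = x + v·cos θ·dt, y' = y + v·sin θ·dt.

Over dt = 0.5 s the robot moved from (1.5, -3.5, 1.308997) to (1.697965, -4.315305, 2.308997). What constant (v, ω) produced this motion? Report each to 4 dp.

Δθ = 2.308997 − 1.308997 = 1.000000
ω = Δθ/dt = 1.000000/0.5 = 2.0000
R = −Δy/(cos θ' − cos θ) = -0.8750
v = R·ω = -0.8750·2.0000 = -1.7500

v = -1.7500, ω = 2.0000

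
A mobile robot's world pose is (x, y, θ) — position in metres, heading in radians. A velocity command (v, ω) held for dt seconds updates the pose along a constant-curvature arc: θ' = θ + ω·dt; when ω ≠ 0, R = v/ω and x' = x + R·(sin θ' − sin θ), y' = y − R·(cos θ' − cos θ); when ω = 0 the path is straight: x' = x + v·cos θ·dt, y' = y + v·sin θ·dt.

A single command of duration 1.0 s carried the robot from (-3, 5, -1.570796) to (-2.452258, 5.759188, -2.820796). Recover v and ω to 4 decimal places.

v = -1.0000, ω = -1.2500

Δθ = -2.820796 − -1.570796 = -1.250000
ω = Δθ/dt = -1.250000/1.0 = -1.2500
R = −Δy/(cos θ' − cos θ) = 0.8000
v = R·ω = 0.8000·-1.2500 = -1.0000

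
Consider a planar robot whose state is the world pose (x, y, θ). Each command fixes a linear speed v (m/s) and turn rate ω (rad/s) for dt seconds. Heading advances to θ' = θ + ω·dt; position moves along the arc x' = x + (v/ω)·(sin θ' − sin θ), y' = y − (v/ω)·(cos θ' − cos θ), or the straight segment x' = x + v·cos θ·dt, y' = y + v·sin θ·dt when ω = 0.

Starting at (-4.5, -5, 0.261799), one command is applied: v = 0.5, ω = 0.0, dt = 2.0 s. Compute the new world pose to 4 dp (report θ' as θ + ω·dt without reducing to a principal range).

(-3.5341, -4.7412, 0.2618)

θ' = 0.2618 + 0.0·2.0 = 0.2618
ω = 0 → straight: x' = -4.5 + 0.5·cos(0.2618)·2.0 = -3.5341
y' = -5 + 0.5·sin(0.2618)·2.0 = -4.7412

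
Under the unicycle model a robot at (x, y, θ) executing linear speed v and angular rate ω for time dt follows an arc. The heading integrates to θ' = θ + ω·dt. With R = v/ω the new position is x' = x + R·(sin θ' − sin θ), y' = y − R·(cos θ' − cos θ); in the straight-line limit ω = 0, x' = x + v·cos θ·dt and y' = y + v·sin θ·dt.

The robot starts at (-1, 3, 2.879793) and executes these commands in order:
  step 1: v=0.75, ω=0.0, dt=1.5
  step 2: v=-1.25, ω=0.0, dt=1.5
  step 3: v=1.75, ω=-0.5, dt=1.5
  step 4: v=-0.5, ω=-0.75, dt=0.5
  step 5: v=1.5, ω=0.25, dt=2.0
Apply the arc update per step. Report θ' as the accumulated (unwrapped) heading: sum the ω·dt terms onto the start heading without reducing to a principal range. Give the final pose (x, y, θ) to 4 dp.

(-3.4951, 6.7925, 2.2548)

step 1: θ'=2.8798 (straight) → pose (-2.0867, 3.2912, 2.8798)
step 2: θ'=2.8798 (straight) → pose (-0.2756, 2.8059, 2.8798)
step 3: θ'=2.1298 (R=-3.5000) → pose (-2.3369, 4.3305, 2.1298)
step 4: θ'=1.7548 (R=0.6667) → pose (-2.2467, 4.0989, 1.7548)
step 5: θ'=2.2548 (R=6.0000) → pose (-3.4951, 6.7925, 2.2548)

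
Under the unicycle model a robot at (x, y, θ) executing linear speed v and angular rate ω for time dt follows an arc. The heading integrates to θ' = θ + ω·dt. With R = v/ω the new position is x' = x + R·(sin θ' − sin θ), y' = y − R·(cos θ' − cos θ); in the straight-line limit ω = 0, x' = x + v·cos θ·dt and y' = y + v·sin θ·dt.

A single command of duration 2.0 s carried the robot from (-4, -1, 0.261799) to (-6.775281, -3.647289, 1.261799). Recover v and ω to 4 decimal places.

v = -2.0000, ω = 0.5000

Δθ = 1.261799 − 0.261799 = 1.000000
ω = Δθ/dt = 1.000000/2.0 = 0.5000
R = Δx/(sin θ' − sin θ) = -4.0000
v = R·ω = -4.0000·0.5000 = -2.0000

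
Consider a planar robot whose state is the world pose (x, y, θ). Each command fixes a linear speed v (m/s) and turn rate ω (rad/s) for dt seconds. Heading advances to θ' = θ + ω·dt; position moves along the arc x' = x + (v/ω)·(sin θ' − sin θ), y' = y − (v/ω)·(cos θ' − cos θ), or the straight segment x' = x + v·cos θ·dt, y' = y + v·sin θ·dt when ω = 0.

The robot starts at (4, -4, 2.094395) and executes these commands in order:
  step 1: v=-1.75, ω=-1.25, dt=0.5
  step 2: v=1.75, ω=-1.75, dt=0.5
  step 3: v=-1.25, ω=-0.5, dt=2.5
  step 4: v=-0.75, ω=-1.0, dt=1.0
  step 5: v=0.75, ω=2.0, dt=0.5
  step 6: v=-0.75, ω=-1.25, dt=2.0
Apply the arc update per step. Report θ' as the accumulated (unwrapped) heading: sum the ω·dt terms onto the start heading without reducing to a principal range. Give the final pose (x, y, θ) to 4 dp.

step 1: θ'=1.4694 (R=1.4000) → pose (4.1804, -4.8417, 1.4694)
step 2: θ'=0.5944 (R=-1.0000) → pose (4.6152, -4.1145, 0.5944)
step 3: θ'=-0.6556 (R=2.5000) → pose (1.6911, -4.0249, -0.6556)
step 4: θ'=-1.6556 (R=0.7500) → pose (1.4010, -3.3669, -1.6556)
step 5: θ'=-0.6556 (R=0.3750) → pose (1.5461, -3.6959, -0.6556)
step 6: θ'=-3.1556 (R=0.6000) → pose (1.9203, -2.6204, -3.1556)

(1.9203, -2.6204, -3.1556)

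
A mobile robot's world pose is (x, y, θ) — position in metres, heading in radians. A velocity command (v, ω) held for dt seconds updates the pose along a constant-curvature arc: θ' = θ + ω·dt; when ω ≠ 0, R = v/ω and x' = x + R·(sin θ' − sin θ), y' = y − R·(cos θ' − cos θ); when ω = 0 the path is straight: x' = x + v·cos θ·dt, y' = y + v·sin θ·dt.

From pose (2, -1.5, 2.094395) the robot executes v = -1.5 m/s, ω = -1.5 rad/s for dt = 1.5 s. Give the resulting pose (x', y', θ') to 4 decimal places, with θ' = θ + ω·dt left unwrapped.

θ' = 2.0944 + -1.5·1.5 = -0.1556
R = v/ω = -1.5/-1.5 = 1.0000
x' = 2 + 1.0000·(sin -0.1556 − sin 2.0944) = 0.9790
y' = -1.5 − 1.0000·(cos -0.1556 − cos 2.0944) = -2.9879

(0.9790, -2.9879, -0.1556)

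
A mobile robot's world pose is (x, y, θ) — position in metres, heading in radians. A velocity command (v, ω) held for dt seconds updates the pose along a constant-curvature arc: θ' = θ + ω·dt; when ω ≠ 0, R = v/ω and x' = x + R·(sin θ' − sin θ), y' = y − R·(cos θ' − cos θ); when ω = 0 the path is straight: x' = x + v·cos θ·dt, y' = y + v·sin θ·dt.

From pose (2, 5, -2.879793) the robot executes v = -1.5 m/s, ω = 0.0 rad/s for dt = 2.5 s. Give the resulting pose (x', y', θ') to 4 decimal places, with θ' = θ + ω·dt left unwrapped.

θ' = -2.8798 + 0.0·2.5 = -2.8798
ω = 0 → straight: x' = 2 + -1.5·cos(-2.8798)·2.5 = 5.6222
y' = 5 + -1.5·sin(-2.8798)·2.5 = 5.9706

(5.6222, 5.9706, -2.8798)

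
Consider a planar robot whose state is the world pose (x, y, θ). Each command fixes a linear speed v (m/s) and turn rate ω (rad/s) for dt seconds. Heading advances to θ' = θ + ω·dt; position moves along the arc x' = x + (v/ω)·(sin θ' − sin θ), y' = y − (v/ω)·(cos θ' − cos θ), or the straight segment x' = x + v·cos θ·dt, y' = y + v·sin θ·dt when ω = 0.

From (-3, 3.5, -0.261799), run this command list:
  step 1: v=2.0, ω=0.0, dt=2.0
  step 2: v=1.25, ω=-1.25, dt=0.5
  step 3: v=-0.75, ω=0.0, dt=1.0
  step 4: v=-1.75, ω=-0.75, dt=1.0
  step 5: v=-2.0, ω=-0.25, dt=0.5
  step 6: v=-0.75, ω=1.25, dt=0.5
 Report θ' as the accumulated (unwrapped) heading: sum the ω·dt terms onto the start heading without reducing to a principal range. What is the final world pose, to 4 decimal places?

(0.4696, 5.6976, -1.1368)

step 1: θ'=-0.2618 (straight) → pose (0.8637, 2.4647, -0.2618)
step 2: θ'=-0.8868 (R=-1.0000) → pose (1.3799, 2.1307, -0.8868)
step 3: θ'=-0.8868 (straight) → pose (0.9060, 2.7120, -0.8868)
step 4: θ'=-1.6368 (R=2.3333) → pose (0.3862, 4.3403, -1.6368)
step 5: θ'=-1.7618 (R=8.0000) → pose (0.5143, 5.3314, -1.7618)
step 6: θ'=-1.1368 (R=-0.6000) → pose (0.4696, 5.6976, -1.1368)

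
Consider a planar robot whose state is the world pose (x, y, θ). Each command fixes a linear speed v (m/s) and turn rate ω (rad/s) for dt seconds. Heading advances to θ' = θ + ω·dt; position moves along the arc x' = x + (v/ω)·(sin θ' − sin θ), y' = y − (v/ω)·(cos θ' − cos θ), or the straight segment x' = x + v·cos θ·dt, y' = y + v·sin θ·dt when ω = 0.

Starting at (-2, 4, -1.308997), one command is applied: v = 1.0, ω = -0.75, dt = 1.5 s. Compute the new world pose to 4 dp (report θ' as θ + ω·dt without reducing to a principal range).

θ' = -1.3090 + -0.75·1.5 = -2.4340
R = v/ω = 1.0/-0.75 = -1.3333
x' = -2 + -1.3333·(sin -2.4340 − sin -1.3090) = -2.4212
y' = 4 − -1.3333·(cos -2.4340 − cos -1.3090) = 2.6417

(-2.4212, 2.6417, -2.4340)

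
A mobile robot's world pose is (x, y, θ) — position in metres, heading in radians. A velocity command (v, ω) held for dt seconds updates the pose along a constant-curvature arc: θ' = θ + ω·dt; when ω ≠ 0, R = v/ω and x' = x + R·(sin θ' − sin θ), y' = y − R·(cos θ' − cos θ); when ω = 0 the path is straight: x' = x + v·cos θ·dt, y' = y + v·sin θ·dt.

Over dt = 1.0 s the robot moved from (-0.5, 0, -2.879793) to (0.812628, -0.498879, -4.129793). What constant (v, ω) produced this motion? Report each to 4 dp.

v = -1.5000, ω = -1.2500

Δθ = -4.129793 − -2.879793 = -1.250000
ω = Δθ/dt = -1.250000/1.0 = -1.2500
R = Δx/(sin θ' − sin θ) = 1.2000
v = R·ω = 1.2000·-1.2500 = -1.5000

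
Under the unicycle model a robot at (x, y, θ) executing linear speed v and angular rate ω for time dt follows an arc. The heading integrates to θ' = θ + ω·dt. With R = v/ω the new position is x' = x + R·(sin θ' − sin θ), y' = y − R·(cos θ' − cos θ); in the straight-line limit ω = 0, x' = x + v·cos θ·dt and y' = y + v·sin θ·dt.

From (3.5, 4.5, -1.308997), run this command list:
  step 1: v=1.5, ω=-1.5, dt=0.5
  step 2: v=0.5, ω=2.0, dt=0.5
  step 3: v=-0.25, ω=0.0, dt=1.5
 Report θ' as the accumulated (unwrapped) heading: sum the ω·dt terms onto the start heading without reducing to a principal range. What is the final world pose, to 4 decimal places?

step 1: θ'=-2.0590 (R=-1.0000) → pose (3.4173, 3.7721, -2.0590)
step 2: θ'=-1.0590 (R=0.2500) → pose (3.4201, 3.5324, -1.0590)
step 3: θ'=-1.0590 (straight) → pose (3.2364, 3.8594, -1.0590)

(3.2364, 3.8594, -1.0590)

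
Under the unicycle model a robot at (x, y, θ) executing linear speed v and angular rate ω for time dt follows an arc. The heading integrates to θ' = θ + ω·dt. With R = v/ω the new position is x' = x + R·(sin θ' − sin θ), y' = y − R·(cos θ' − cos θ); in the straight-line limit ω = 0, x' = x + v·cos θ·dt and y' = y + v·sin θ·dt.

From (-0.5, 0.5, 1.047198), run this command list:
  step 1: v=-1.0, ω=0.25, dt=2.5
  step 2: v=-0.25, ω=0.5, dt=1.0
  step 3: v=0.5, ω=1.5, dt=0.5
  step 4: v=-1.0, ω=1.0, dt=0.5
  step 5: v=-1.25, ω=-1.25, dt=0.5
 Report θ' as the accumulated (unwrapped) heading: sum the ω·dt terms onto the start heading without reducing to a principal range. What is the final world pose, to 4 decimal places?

(-0.0234, -2.0049, 2.7972)

step 1: θ'=1.6722 (R=-4.0000) → pose (-1.0154, -1.9049, 1.6722)
step 2: θ'=2.1722 (R=-0.5000) → pose (-0.9302, -2.1372, 2.1722)
step 3: θ'=2.9222 (R=0.3333) → pose (-1.1325, -2.0005, 2.9222)
step 4: θ'=3.4222 (R=-1.0000) → pose (-0.6379, -1.9853, 3.4222)
step 5: θ'=2.7972 (R=1.0000) → pose (-0.0234, -2.0049, 2.7972)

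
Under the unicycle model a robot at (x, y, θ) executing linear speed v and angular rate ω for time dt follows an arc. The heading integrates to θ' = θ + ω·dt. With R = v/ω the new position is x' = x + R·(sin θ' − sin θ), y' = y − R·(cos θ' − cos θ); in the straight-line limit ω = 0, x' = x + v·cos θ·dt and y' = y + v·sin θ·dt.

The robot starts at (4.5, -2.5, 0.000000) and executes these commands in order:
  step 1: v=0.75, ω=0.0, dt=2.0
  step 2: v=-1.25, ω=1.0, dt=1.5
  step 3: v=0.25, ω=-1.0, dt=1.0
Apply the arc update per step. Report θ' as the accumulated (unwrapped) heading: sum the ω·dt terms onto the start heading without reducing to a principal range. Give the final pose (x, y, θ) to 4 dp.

step 1: θ'=0.0000 (straight) → pose (6.0000, -2.5000, 0.0000)
step 2: θ'=1.5000 (R=-1.2500) → pose (4.7531, -3.6616, 1.5000)
step 3: θ'=0.5000 (R=-0.2500) → pose (4.8826, -3.4599, 0.5000)

(4.8826, -3.4599, 0.5000)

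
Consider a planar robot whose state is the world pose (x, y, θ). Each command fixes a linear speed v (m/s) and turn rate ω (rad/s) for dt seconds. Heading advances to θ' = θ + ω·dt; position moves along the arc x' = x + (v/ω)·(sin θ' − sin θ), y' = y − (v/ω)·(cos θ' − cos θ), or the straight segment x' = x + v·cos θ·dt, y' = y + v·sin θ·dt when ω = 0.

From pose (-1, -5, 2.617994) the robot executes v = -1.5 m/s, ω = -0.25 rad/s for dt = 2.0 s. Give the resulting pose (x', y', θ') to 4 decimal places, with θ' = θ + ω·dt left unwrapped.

(1.1239, -7.0744, 2.1180)

θ' = 2.6180 + -0.25·2.0 = 2.1180
R = v/ω = -1.5/-0.25 = 6.0000
x' = -1 + 6.0000·(sin 2.1180 − sin 2.6180) = 1.1239
y' = -5 − 6.0000·(cos 2.1180 − cos 2.6180) = -7.0744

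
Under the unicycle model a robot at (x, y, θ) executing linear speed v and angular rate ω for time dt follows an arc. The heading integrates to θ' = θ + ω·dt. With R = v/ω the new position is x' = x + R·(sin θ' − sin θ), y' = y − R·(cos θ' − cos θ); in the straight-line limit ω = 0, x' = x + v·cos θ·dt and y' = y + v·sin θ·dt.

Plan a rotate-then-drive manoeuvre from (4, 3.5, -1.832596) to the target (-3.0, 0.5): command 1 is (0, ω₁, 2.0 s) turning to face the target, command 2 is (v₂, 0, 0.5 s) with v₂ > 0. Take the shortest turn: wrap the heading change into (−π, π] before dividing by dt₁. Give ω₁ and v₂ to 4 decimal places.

ω₁ = -0.4521, v₂ = 15.2315

heading to target = atan2(0.5−3.5, -3−4) = -2.7367
Δθ = wrap(-2.7367 − -1.8326) = -0.9041; ω₁ = Δθ/dt₁ = -0.4521
distance = √((-3−4)² + (0.5−3.5)²) = 7.6158; v₂ = distance/dt₂ = 15.2315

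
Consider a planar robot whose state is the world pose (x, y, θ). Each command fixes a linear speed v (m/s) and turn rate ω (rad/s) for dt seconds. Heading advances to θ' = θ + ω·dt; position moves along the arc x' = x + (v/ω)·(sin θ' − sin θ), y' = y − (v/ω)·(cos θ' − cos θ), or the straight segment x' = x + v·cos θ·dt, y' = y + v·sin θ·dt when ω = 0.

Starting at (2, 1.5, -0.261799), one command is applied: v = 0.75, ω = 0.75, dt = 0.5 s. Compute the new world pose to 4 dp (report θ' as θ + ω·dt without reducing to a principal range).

(2.3718, 1.4723, 0.1132)

θ' = -0.2618 + 0.75·0.5 = 0.1132
R = v/ω = 0.75/0.75 = 1.0000
x' = 2 + 1.0000·(sin 0.1132 − sin -0.2618) = 2.3718
y' = 1.5 − 1.0000·(cos 0.1132 − cos -0.2618) = 1.4723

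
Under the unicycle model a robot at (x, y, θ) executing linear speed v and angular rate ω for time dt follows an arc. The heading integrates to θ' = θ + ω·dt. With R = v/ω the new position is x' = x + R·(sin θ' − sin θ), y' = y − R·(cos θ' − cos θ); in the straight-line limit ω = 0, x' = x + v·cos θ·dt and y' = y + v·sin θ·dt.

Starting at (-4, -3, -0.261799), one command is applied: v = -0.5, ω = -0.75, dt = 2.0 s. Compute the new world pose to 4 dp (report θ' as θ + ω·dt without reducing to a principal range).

θ' = -0.2618 + -0.75·2.0 = -1.7618
R = v/ω = -0.5/-0.75 = 0.6667
x' = -4 + 0.6667·(sin -1.7618 − sin -0.2618) = -4.4820
y' = -3 − 0.6667·(cos -1.7618 − cos -0.2618) = -2.2295

(-4.4820, -2.2295, -1.7618)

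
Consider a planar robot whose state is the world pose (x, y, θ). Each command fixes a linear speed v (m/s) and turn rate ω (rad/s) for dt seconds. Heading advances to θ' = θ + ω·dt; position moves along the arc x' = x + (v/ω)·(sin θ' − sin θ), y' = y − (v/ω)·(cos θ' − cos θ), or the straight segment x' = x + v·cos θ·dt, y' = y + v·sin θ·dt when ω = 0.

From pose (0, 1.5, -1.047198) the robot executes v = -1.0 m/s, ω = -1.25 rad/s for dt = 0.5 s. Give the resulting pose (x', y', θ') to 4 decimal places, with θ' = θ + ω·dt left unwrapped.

(-0.1031, 1.9810, -1.6722)

θ' = -1.0472 + -1.25·0.5 = -1.6722
R = v/ω = -1.0/-1.25 = 0.8000
x' = 0 + 0.8000·(sin -1.6722 − sin -1.0472) = -0.1031
y' = 1.5 − 0.8000·(cos -1.6722 − cos -1.0472) = 1.9810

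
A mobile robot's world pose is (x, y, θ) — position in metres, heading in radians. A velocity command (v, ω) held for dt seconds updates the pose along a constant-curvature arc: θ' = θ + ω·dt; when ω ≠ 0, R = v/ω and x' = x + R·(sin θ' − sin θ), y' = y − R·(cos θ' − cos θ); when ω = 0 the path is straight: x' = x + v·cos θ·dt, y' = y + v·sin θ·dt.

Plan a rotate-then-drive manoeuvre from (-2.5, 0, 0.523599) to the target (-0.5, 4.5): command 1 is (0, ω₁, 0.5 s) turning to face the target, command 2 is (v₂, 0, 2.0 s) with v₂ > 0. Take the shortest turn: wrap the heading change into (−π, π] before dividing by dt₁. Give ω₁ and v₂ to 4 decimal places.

heading to target = atan2(4.5−0, -0.5−-2.5) = 1.1526
Δθ = wrap(1.1526 − 0.5236) = 0.6290; ω₁ = Δθ/dt₁ = 1.2579
distance = √((-0.5−-2.5)² + (4.5−0)²) = 4.9244; v₂ = distance/dt₂ = 2.4622

ω₁ = 1.2579, v₂ = 2.4622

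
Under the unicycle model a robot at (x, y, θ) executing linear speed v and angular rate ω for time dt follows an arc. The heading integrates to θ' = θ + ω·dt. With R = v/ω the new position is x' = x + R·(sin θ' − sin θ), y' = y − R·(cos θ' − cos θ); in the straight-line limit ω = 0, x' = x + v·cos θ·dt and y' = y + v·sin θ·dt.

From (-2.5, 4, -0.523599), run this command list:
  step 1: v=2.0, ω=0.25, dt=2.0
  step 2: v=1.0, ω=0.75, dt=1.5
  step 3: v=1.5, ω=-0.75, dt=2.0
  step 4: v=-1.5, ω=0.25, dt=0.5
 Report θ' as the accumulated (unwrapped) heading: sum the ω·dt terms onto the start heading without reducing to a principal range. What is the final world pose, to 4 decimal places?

step 1: θ'=-0.0236 (R=8.0000) → pose (1.3112, 2.9304, -0.0236)
step 2: θ'=1.1014 (R=1.3333) → pose (2.5318, 3.6603, 1.1014)
step 3: θ'=-0.3986 (R=-2.0000) → pose (5.0918, 4.5988, -0.3986)
step 4: θ'=-0.2736 (R=-6.0000) → pose (4.3842, 4.8460, -0.2736)

(4.3842, 4.8460, -0.2736)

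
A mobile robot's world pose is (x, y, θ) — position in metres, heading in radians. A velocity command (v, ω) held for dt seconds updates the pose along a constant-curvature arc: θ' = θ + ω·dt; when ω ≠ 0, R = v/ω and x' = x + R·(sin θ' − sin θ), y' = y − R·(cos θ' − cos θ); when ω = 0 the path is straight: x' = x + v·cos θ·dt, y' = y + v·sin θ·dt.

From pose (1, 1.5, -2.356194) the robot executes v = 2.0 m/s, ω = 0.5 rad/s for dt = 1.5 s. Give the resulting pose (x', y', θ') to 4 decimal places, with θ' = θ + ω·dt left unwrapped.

θ' = -2.3562 + 0.5·1.5 = -1.6062
R = v/ω = 2.0/0.5 = 4.0000
x' = 1 + 4.0000·(sin -1.6062 − sin -2.3562) = -0.1691
y' = 1.5 − 4.0000·(cos -1.6062 − cos -2.3562) = -1.1869

(-0.1691, -1.1869, -1.6062)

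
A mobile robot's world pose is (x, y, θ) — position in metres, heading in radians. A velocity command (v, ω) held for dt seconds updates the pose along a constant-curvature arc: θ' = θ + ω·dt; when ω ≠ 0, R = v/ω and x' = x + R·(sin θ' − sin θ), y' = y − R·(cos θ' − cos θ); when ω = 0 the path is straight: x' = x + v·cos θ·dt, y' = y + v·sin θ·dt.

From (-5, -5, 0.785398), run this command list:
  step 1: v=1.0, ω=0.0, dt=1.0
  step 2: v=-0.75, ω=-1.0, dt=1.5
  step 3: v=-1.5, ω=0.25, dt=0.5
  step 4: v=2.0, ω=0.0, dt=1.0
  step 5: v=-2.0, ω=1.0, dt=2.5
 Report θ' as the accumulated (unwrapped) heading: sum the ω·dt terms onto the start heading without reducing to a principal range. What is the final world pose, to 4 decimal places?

step 1: θ'=0.7854 (straight) → pose (-4.2929, -4.2929, 0.7854)
step 2: θ'=-0.7146 (R=0.7500) → pose (-5.3147, -4.3291, -0.7146)
step 3: θ'=-0.5896 (R=-6.0000) → pose (-5.9104, -3.8742, -0.5896)
step 4: θ'=-0.5896 (straight) → pose (-4.2481, -4.9863, -0.5896)
step 5: θ'=1.9104 (R=-2.0000) → pose (-7.2459, -7.3148, 1.9104)

(-7.2459, -7.3148, 1.9104)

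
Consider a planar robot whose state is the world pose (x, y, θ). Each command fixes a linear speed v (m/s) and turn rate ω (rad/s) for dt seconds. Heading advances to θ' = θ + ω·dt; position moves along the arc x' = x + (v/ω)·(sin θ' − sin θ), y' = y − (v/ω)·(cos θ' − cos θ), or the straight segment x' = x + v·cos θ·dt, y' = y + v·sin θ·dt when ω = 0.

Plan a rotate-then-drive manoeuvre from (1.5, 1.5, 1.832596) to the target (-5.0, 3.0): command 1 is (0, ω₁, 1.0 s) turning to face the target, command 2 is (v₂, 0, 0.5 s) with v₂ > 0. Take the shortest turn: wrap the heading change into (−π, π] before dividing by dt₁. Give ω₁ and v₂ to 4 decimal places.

heading to target = atan2(3−1.5, -5−1.5) = 2.9148
Δθ = wrap(2.9148 − 1.8326) = 1.0822; ω₁ = Δθ/dt₁ = 1.0822
distance = √((-5−1.5)² + (3−1.5)²) = 6.6708; v₂ = distance/dt₂ = 13.3417

ω₁ = 1.0822, v₂ = 13.3417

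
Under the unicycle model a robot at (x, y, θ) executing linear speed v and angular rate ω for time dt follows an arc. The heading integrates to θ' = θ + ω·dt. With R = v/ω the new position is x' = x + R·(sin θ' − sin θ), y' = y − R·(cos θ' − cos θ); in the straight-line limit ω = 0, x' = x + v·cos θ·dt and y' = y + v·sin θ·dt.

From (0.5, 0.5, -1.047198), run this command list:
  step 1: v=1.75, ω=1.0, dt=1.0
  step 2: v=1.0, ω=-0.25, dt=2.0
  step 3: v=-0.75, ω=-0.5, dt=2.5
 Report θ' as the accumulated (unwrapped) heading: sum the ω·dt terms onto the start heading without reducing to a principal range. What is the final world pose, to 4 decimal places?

step 1: θ'=-0.0472 (R=1.7500) → pose (1.9330, -0.3731, -0.0472)
step 2: θ'=-0.5472 (R=-4.0000) → pose (3.8254, -0.9527, -0.5472)
step 3: θ'=-1.7972 (R=1.5000) → pose (3.1442, 0.6650, -1.7972)

(3.1442, 0.6650, -1.7972)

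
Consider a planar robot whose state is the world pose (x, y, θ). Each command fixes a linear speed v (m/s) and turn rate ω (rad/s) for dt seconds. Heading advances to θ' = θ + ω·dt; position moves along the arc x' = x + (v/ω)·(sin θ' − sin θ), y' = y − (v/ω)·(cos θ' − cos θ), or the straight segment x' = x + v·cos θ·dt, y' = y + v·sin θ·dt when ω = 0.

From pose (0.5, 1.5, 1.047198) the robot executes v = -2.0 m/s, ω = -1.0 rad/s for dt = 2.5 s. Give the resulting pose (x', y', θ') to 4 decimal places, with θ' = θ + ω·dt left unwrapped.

(-3.2181, 2.2646, -1.4528)

θ' = 1.0472 + -1.0·2.5 = -1.4528
R = v/ω = -2.0/-1.0 = 2.0000
x' = 0.5 + 2.0000·(sin -1.4528 − sin 1.0472) = -3.2181
y' = 1.5 − 2.0000·(cos -1.4528 − cos 1.0472) = 2.2646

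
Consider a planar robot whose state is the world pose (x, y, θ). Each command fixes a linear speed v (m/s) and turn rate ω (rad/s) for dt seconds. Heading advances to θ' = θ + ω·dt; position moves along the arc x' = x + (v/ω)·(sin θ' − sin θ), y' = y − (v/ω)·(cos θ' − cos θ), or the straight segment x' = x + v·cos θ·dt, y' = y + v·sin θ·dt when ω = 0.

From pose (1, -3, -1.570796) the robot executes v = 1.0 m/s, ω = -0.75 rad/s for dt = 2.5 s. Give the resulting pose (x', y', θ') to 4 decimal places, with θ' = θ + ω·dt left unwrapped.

θ' = -1.5708 + -0.75·2.5 = -3.4458
R = v/ω = 1.0/-0.75 = -1.3333
x' = 1 + -1.3333·(sin -3.4458 − sin -1.5708) = -0.7327
y' = -3 − -1.3333·(cos -3.4458 − cos -1.5708) = -4.2721

(-0.7327, -4.2721, -3.4458)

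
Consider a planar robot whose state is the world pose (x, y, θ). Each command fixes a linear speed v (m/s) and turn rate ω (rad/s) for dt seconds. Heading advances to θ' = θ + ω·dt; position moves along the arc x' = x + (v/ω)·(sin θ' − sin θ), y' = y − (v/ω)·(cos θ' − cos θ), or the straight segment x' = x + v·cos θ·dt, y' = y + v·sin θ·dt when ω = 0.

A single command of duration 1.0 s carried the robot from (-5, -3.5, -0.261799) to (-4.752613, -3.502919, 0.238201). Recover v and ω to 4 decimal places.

v = 0.2500, ω = 0.5000

Δθ = 0.238201 − -0.261799 = 0.500000
ω = Δθ/dt = 0.500000/1.0 = 0.5000
R = Δx/(sin θ' − sin θ) = 0.5000
v = R·ω = 0.5000·0.5000 = 0.2500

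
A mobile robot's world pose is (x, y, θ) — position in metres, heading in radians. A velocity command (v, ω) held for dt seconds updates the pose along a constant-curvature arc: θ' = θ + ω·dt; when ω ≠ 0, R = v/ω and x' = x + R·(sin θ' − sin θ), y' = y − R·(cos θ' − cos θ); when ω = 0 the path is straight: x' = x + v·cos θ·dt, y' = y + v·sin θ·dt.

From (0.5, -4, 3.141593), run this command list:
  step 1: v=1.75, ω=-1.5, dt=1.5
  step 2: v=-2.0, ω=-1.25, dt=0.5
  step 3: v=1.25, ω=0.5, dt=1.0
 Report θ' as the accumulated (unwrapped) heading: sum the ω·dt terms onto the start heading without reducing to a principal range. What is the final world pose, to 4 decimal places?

step 1: θ'=0.8916 (R=-1.1667) → pose (-0.4078, -2.1005, 0.8916)
step 2: θ'=0.2666 (R=1.6000) → pose (-1.2312, -2.6389, 0.2666)
step 3: θ'=0.7666 (R=2.5000) → pose (-0.1556, -2.0279, 0.7666)

(-0.1556, -2.0279, 0.7666)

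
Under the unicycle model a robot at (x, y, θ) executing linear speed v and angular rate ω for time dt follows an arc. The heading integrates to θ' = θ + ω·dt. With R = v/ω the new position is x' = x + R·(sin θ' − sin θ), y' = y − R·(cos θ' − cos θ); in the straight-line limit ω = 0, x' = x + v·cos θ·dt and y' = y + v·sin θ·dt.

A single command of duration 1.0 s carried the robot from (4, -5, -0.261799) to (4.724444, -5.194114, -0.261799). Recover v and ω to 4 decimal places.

v = 0.7500, ω = 0.0000

Δθ = -0.261799 − -0.261799 = 0.000000
ω = Δθ/dt = 0.000000/1.0 = 0.0000
ω = 0 → v = (Δx·cos θ + Δy·sin θ)/dt = 0.7500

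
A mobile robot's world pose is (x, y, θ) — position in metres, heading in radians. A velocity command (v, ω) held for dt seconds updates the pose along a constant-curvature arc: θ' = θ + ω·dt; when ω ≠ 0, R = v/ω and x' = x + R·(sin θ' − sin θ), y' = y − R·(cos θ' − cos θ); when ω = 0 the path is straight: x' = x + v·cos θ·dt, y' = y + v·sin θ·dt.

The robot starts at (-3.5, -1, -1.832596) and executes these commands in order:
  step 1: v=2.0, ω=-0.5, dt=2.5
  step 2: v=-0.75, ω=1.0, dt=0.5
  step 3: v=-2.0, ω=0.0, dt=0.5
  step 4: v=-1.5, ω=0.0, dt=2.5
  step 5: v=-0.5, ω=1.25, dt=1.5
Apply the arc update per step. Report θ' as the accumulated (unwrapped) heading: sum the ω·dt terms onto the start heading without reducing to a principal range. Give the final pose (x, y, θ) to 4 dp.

(-2.6995, -0.6827, -0.7076)

step 1: θ'=-3.0826 (R=-4.0000) → pose (-7.1279, -3.9578, -3.0826)
step 2: θ'=-2.5826 (R=-0.7500) → pose (-6.7743, -3.8449, -2.5826)
step 3: θ'=-2.5826 (straight) → pose (-5.9265, -3.3146, -2.5826)
step 4: θ'=-2.5826 (straight) → pose (-2.7473, -1.3258, -2.5826)
step 5: θ'=-0.7076 (R=-0.4000) → pose (-2.6995, -0.6827, -0.7076)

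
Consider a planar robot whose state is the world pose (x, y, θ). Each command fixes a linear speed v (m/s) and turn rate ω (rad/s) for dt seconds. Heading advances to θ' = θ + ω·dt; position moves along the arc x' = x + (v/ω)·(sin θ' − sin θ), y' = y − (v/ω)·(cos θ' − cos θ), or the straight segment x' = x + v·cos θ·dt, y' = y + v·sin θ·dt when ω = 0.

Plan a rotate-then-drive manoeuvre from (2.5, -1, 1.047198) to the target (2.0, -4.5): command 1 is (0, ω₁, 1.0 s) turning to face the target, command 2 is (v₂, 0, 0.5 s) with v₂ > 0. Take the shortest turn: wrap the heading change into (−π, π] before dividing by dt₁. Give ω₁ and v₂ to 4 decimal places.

ω₁ = -2.7599, v₂ = 7.0711

heading to target = atan2(-4.5−-1, 2−2.5) = -1.7127
Δθ = wrap(-1.7127 − 1.0472) = -2.7599; ω₁ = Δθ/dt₁ = -2.7599
distance = √((2−2.5)² + (-4.5−-1)²) = 3.5355; v₂ = distance/dt₂ = 7.0711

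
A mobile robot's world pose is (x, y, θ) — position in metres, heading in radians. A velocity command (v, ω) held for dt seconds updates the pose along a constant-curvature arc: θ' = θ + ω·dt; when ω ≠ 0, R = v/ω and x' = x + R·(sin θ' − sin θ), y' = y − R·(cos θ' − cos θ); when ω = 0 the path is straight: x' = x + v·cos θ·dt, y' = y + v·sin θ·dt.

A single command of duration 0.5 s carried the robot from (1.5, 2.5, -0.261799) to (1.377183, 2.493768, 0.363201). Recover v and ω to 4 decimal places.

Δθ = 0.363201 − -0.261799 = 0.625000
ω = Δθ/dt = 0.625000/0.5 = 1.2500
R = Δx/(sin θ' − sin θ) = -0.2000
v = R·ω = -0.2000·1.2500 = -0.2500

v = -0.2500, ω = 1.2500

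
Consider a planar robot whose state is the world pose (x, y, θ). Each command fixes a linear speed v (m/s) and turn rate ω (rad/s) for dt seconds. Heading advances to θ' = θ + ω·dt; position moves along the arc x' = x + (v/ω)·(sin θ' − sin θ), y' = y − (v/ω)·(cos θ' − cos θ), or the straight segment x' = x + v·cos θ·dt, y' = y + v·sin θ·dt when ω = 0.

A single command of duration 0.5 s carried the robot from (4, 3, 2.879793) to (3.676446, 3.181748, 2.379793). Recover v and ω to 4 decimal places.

Δθ = 2.379793 − 2.879793 = -0.500000
ω = Δθ/dt = -0.500000/0.5 = -1.0000
R = Δx/(sin θ' − sin θ) = -0.7500
v = R·ω = -0.7500·-1.0000 = 0.7500

v = 0.7500, ω = -1.0000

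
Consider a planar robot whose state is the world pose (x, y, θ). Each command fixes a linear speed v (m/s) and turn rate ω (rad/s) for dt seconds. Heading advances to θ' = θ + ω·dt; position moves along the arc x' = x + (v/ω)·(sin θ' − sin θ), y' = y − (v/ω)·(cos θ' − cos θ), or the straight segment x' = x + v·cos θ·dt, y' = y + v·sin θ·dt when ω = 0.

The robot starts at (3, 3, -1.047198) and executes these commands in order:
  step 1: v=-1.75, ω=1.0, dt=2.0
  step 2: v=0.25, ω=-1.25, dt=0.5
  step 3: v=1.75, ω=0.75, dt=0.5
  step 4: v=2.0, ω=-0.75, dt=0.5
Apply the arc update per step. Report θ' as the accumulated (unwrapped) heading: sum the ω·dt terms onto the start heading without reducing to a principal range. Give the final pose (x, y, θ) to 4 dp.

(1.7787, 4.1310, 0.3278)

step 1: θ'=0.9528 (R=-1.7500) → pose (0.0581, 3.1390, 0.9528)
step 2: θ'=0.3278 (R=-0.2000) → pose (0.1567, 3.2124, 0.3278)
step 3: θ'=0.7028 (R=2.3333) → pose (0.9137, 3.6411, 0.7028)
step 4: θ'=0.3278 (R=-2.6667) → pose (1.7787, 4.1310, 0.3278)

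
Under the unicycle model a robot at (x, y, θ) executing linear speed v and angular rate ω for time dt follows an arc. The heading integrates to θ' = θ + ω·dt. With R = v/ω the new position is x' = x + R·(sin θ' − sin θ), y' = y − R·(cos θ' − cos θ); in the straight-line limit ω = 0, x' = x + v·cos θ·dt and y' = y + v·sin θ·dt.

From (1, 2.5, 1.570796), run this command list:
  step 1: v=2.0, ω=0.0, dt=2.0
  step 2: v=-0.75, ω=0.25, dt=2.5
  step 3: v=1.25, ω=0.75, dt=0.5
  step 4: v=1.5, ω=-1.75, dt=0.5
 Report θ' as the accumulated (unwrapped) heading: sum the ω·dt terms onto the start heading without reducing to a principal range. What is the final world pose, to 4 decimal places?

(0.7287, 5.7864, 1.6958)

step 1: θ'=1.5708 (straight) → pose (1.0000, 6.5000, 1.5708)
step 2: θ'=2.1958 (R=-3.0000) → pose (1.5671, 4.7447, 2.1958)
step 3: θ'=2.5708 (R=1.6667) → pose (1.1160, 5.1720, 2.5708)
step 4: θ'=1.6958 (R=-0.8571) → pose (0.7287, 5.7864, 1.6958)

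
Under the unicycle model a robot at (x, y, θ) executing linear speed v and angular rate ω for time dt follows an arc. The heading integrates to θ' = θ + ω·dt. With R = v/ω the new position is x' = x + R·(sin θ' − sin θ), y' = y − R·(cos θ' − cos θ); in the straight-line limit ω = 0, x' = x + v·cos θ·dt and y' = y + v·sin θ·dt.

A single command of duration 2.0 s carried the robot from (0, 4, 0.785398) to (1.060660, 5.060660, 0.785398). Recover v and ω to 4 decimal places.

v = 0.7500, ω = 0.0000

Δθ = 0.785398 − 0.785398 = 0.000000
ω = Δθ/dt = 0.000000/2.0 = 0.0000
ω = 0 → v = (Δx·cos θ + Δy·sin θ)/dt = 0.7500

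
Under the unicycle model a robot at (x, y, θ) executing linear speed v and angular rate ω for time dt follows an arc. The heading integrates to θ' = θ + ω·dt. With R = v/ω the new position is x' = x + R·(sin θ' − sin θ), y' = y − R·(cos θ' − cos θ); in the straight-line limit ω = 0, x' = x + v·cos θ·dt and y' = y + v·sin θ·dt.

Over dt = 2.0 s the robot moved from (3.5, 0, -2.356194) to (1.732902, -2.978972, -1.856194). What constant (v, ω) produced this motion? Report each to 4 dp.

v = 1.7500, ω = 0.2500

Δθ = -1.856194 − -2.356194 = 0.500000
ω = Δθ/dt = 0.500000/2.0 = 0.2500
R = −Δy/(cos θ' − cos θ) = 7.0000
v = R·ω = 7.0000·0.2500 = 1.7500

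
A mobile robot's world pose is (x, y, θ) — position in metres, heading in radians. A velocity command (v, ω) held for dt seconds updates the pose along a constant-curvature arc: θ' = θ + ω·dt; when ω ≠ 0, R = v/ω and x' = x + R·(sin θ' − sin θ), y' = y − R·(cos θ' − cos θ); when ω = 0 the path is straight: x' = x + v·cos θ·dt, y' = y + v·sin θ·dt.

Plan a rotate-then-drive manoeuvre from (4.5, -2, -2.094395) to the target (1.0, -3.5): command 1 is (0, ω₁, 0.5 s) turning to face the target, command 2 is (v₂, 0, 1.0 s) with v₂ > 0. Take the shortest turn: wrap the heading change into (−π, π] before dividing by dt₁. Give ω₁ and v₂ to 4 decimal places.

heading to target = atan2(-3.5−-2, 1−4.5) = -2.7367
Δθ = wrap(-2.7367 − -2.0944) = -0.6423; ω₁ = Δθ/dt₁ = -1.2846
distance = √((1−4.5)² + (-3.5−-2)²) = 3.8079; v₂ = distance/dt₂ = 3.8079

ω₁ = -1.2846, v₂ = 3.8079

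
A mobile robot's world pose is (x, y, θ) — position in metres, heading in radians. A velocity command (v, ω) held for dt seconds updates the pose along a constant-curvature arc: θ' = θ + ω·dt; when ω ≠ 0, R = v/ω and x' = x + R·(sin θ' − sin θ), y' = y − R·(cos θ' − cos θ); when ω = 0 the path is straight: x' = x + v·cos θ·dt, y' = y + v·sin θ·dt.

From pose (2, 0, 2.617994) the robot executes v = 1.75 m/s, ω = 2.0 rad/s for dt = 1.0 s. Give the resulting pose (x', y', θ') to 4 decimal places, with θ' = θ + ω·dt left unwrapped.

(0.6914, -0.6753, 4.6180)

θ' = 2.6180 + 2.0·1.0 = 4.6180
R = v/ω = 1.75/2.0 = 0.8750
x' = 2 + 0.8750·(sin 4.6180 − sin 2.6180) = 0.6914
y' = 0 − 0.8750·(cos 4.6180 − cos 2.6180) = -0.6753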